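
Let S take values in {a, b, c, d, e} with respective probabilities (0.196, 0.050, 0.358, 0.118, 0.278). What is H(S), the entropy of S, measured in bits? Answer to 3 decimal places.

2.085 bits

H(S) = −Σ p·log₂ p.
  −(0.196)·log₂(0.196) = 0.4608
  −(0.050)·log₂(0.050) = 0.2161
  −(0.358)·log₂(0.358) = 0.5305
  −(0.118)·log₂(0.118) = 0.3638
  −(0.278)·log₂(0.278) = 0.5134
Sum: 0.4608 + 0.2161 + 0.5305 + 0.3638 + 0.5134 = 2.085 bits.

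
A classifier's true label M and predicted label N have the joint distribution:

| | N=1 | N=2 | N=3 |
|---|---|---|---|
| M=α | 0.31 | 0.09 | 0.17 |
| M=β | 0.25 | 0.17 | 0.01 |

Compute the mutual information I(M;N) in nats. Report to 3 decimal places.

Marginals: p(M) = (0.5700, 0.4300), p(N) = (0.5600, 0.2600, 0.1800).
I(M;N) = H(M) + H(N) − H(M,N).
H(M) = 0.6833, H(N) = 0.9836, H(M,N) = 1.5749.
I(M;N) = 0.6833 + 0.9836 − 1.5749 = 0.092 nats.

0.092 nats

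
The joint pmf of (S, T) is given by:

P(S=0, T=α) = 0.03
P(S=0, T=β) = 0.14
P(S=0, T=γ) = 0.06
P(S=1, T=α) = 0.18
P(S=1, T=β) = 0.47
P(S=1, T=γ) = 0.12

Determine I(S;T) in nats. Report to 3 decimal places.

0.010 nats

Marginals: p(S) = (0.2300, 0.7700), p(T) = (0.2100, 0.6100, 0.1800).
I(S;T) = Σ p(x,y)·ln[p(x,y)/(p(x)p(y))].
  (0,α): 0.03·ln(0.6211) = -0.0143
  (0,β): 0.14·ln(0.9979) = -0.0003
  (0,γ): 0.06·ln(1.4493) = 0.0223
  (1,α): 0.18·ln(1.1132) = 0.0193
  (1,β): 0.47·ln(1.0006) = 0.0003
  (1,γ): 0.12·ln(0.8658) = -0.0173
Sum = 0.010 nats.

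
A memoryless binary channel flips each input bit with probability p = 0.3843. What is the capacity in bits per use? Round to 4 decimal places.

0.0390 bits

Binary symmetric channel: C = 1 − h₂(ε) where h₂ is the binary entropy function.
h₂(0.3843) = −0.3843·log₂0.3843 − 0.6157·log₂0.6157 = 0.9610.
C = 1 − 0.9610 = 0.0390 bits per channel use.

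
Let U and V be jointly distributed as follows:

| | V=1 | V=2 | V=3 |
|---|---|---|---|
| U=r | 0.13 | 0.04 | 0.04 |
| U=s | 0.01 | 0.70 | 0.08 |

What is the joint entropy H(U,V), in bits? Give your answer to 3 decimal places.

H(U,V) = −Σ p(x,y)·log₂ p(x,y) over all 6 cells.
  cell (r,1): −0.13·log₂0.13 = 0.3826
  cell (r,2): −0.04·log₂0.04 = 0.1858
  cell (r,3): −0.04·log₂0.04 = 0.1858
  cell (s,1): −0.01·log₂0.01 = 0.0664
  cell (s,2): −0.70·log₂0.70 = 0.3602
  cell (s,3): −0.08·log₂0.08 = 0.2915
Sum = 1.472 bits.

1.472 bits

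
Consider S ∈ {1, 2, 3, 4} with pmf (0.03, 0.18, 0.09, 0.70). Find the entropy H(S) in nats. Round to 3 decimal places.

H(S) = −Σ p·ln p.
  −(0.03)·ln(0.03) = 0.1052
  −(0.18)·ln(0.18) = 0.3087
  −(0.09)·ln(0.09) = 0.2167
  −(0.70)·ln(0.70) = 0.2497
Sum: 0.1052 + 0.3087 + 0.2167 + 0.2497 = 0.880 nats.

0.880 nats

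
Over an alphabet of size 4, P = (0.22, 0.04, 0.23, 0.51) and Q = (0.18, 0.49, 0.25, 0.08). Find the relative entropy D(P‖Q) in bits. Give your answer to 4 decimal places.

1.2544 bits

D(P‖Q) = Σ p·log₂(p/q).
  0.22·log₂(0.22/0.18) = 0.06369
  0.04·log₂(0.04/0.49) = -0.14459
  0.23·log₂(0.23/0.25) = -0.02767
  0.51·log₂(0.51/0.08) = 1.36294
D(P‖Q) = 1.2544 bits.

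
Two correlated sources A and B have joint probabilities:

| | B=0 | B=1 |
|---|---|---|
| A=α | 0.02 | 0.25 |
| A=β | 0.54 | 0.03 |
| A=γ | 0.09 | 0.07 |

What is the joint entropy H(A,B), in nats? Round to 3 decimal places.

1.266 nats

H(A,B) = −Σ p(x,y)·ln p(x,y) over all 6 cells.
  cell (α,0): −0.02·ln0.02 = 0.0782
  cell (α,1): −0.25·ln0.25 = 0.3466
  cell (β,0): −0.54·ln0.54 = 0.3327
  cell (β,1): −0.03·ln0.03 = 0.1052
  cell (γ,0): −0.09·ln0.09 = 0.2167
  cell (γ,1): −0.07·ln0.07 = 0.1861
Sum = 1.266 nats.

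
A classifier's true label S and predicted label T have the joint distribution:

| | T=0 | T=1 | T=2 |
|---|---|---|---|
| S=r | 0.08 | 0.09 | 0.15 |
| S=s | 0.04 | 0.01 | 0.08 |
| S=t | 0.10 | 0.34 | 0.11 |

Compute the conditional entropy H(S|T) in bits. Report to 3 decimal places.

Chain rule: H(S|T) = H(S,T) − H(T).
Marginals: p(S) = (0.3200, 0.1300, 0.5500), p(T) = (0.2200, 0.4400, 0.3400).
H(S,T) = 2.7701 bits; H(T) = 1.5309 bits.
H(S|T) = 2.7701 − 1.5309 = 1.239 bits.

1.239 bits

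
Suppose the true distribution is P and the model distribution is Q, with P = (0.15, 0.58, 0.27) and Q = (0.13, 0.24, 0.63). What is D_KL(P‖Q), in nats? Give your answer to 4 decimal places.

0.3045 nats

D(P‖Q) = Σ p·ln(p/q).
  0.15·ln(0.15/0.13) = 0.02147
  0.58·ln(0.58/0.24) = 0.51179
  0.27·ln(0.27/0.63) = -0.22877
D(P‖Q) = 0.3045 nats.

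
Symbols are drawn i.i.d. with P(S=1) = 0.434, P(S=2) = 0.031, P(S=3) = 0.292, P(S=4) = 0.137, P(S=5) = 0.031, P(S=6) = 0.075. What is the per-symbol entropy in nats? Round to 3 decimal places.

H(S) = −Σ p·ln p.
  −(0.434)·ln(0.434) = 0.3623
  −(0.031)·ln(0.031) = 0.1077
  −(0.292)·ln(0.292) = 0.3595
  −(0.137)·ln(0.137) = 0.2723
  −(0.031)·ln(0.031) = 0.1077
  −(0.075)·ln(0.075) = 0.1943
Sum: 0.3623 + 0.1077 + 0.3595 + 0.2723 + 0.1077 + 0.1943 = 1.404 nats.

1.404 nats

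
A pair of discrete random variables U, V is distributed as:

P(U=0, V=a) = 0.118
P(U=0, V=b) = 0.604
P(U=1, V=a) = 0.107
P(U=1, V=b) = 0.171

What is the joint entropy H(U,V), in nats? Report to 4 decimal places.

H(U,V) = −Σ p(x,y)·ln p(x,y) over all 4 cells.
  cell (0,a): −0.118·ln0.118 = 0.25217
  cell (0,b): −0.604·ln0.604 = 0.30453
  cell (1,a): −0.107·ln0.107 = 0.23914
  cell (1,b): −0.171·ln0.171 = 0.30200
Sum = 1.0978 nats.

1.0978 nats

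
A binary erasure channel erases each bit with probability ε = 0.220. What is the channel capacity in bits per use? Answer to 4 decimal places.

Binary erasure channel: capacity C = 1 − ε.
C = 1 − 0.220 = 0.7800 bits per channel use.

0.7800 bits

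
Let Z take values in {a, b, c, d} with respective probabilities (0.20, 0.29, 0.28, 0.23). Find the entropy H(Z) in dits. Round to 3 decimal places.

0.597 dits

H(Z) = −Σ p·log₁₀ p.
  −(0.20)·log₁₀(0.20) = 0.1398
  −(0.29)·log₁₀(0.29) = 0.1559
  −(0.28)·log₁₀(0.28) = 0.1548
  −(0.23)·log₁₀(0.23) = 0.1468
Sum: 0.1398 + 0.1559 + 0.1548 + 0.1468 = 0.597 dits.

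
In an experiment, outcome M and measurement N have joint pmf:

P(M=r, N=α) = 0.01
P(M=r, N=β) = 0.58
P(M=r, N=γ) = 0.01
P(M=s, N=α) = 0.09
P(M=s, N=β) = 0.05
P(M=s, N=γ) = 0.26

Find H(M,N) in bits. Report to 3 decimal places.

1.623 bits

H(M,N) = −Σ p(x,y)·log₂ p(x,y) over all 6 cells.
  cell (r,α): −0.01·log₂0.01 = 0.0664
  cell (r,β): −0.58·log₂0.58 = 0.4558
  cell (r,γ): −0.01·log₂0.01 = 0.0664
  cell (s,α): −0.09·log₂0.09 = 0.3127
  cell (s,β): −0.05·log₂0.05 = 0.2161
  cell (s,γ): −0.26·log₂0.26 = 0.5053
Sum = 1.623 bits.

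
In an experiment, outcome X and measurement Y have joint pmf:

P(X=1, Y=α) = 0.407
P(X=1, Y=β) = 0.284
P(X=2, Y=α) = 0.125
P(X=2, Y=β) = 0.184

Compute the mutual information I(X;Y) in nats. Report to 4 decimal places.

Marginals: p(X) = (0.6910, 0.3090), p(Y) = (0.5320, 0.4680).
I(X;Y) = Σ p(x,y)·ln[p(x,y)/(p(x)p(y))].
  (1,α): 0.407·ln(1.1071) = 0.04143
  (1,β): 0.284·ln(0.8782) = -0.03689
  (2,α): 0.125·ln(0.7604) = -0.03424
  (2,β): 0.184·ln(1.2724) = 0.04432
Sum = 0.0146 nats.

0.0146 nats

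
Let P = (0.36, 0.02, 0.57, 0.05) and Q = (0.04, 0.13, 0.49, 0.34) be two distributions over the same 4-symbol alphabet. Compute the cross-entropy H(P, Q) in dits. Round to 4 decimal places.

0.7210 dits

H(P,Q) = −Σ p·log₁₀ q.
  −0.36·log₁₀(0.04) = 0.50326
  −0.02·log₁₀(0.13) = 0.01772
  −0.57·log₁₀(0.49) = 0.17659
  −0.05·log₁₀(0.34) = 0.02343
H(P,Q) = 0.7210 dits.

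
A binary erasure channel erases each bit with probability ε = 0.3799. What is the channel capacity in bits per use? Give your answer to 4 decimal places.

0.6201 bits

Binary erasure channel: capacity C = 1 − ε.
C = 1 − 0.3799 = 0.6201 bits per channel use.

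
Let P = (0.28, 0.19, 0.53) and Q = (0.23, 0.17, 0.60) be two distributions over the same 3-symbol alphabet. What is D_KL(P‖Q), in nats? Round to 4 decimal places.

0.0105 nats

D(P‖Q) = Σ p·ln(p/q).
  0.28·ln(0.28/0.23) = 0.05508
  0.19·ln(0.19/0.17) = 0.02113
  0.53·ln(0.53/0.60) = -0.06575
D(P‖Q) = 0.0105 nats.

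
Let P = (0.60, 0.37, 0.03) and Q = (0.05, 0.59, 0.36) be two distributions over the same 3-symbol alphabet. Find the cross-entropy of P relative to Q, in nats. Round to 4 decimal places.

2.0233 nats

H(P,Q) = −Σ p·ln q.
  −0.60·ln(0.05) = 1.79744
  −0.37·ln(0.59) = 0.19522
  −0.03·ln(0.36) = 0.03065
H(P,Q) = 2.0233 nats.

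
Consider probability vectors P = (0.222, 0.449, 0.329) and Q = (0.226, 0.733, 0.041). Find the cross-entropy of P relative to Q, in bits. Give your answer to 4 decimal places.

H(P,Q) = −Σ p·log₂ q.
  −0.222·log₂(0.226) = 0.47632
  −0.449·log₂(0.733) = 0.20120
  −0.329·log₂(0.041) = 1.51611
H(P,Q) = 2.1936 bits.

2.1936 bits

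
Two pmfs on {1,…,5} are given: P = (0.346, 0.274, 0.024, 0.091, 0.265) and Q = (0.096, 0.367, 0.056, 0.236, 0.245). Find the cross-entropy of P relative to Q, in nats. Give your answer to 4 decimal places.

1.6588 nats

H(P,Q) = −Σ p·ln q.
  −0.346·ln(0.096) = 0.81082
  −0.274·ln(0.367) = 0.27466
  −0.024·ln(0.056) = 0.06918
  −0.091·ln(0.236) = 0.13140
  −0.265·ln(0.245) = 0.37272
H(P,Q) = 1.6588 nats.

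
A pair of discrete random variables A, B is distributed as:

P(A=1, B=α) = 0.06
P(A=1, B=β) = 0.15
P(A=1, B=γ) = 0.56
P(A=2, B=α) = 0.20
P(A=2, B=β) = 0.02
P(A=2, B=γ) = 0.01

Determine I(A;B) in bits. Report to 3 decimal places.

0.414 bits

Marginals: p(A) = (0.7700, 0.2300), p(B) = (0.2600, 0.1700, 0.5700).
I(A;B) = H(A) + H(B) − H(A,B).
H(A) = 0.7780, H(B) = 1.4021, H(A,B) = 1.7662.
I(A;B) = 0.7780 + 1.4021 − 1.7662 = 0.414 bits.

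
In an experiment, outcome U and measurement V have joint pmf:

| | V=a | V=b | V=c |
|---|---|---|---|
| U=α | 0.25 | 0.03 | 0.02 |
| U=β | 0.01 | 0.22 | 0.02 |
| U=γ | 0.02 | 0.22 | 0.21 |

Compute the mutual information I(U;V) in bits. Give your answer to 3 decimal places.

Marginals: p(U) = (0.3000, 0.2500, 0.4500), p(V) = (0.2800, 0.4700, 0.2500).
I(U;V) = Σ p(x,y)·log₂[p(x,y)/(p(x)p(y))].
  (α,a): 0.25·log₂(2.9762) = 0.3934
  (α,b): 0.03·log₂(0.2128) = -0.0670
  (α,c): 0.02·log₂(0.2667) = -0.0381
  (β,a): 0.01·log₂(0.1429) = -0.0281
  (β,b): 0.22·log₂(1.8723) = 0.1991
  (β,c): 0.02·log₂(0.3200) = -0.0329
  (γ,a): 0.02·log₂(0.1587) = -0.0531
  (γ,b): 0.22·log₂(1.0402) = 0.0125
  (γ,c): 0.21·log₂(1.8667) = 0.1891
Sum = 0.575 bits.

0.575 bits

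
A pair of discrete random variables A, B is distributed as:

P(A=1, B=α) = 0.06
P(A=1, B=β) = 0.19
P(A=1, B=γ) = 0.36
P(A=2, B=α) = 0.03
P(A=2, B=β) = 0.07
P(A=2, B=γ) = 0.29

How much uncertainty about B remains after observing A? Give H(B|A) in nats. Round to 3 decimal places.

0.834 nats

Marginals: p(A) = (0.6100, 0.3900), p(B) = (0.0900, 0.2600, 0.6500).
H(B|A) = Σ p(A) · H(B|A=·).
  A=1: p=0.6100, H(B|A=1) = 0.9027
  A=2: p=0.3900, H(B|A=2) = 0.7259
Weighted sum = 0.834 nats.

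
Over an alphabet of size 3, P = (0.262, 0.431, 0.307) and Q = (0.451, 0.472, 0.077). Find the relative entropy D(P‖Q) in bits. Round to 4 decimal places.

D(P‖Q) = Σ p·log₂(p/q).
  0.262·log₂(0.262/0.451) = -0.20529
  0.431·log₂(0.431/0.472) = -0.05650
  0.307·log₂(0.307/0.077) = 0.61256
D(P‖Q) = 0.3508 bits.

0.3508 bits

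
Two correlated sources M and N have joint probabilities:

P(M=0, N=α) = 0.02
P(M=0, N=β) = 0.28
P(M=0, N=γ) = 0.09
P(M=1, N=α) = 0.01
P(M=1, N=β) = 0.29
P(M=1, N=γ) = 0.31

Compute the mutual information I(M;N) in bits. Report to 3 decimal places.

Marginals: p(M) = (0.3900, 0.6100), p(N) = (0.0300, 0.5700, 0.4000).
I(M;N) = Σ p(x,y)·log₂[p(x,y)/(p(x)p(y))].
  (0,α): 0.02·log₂(1.7094) = 0.0155
  (0,β): 0.28·log₂(1.2596) = 0.0932
  (0,γ): 0.09·log₂(0.5769) = -0.0714
  (1,α): 0.01·log₂(0.5464) = -0.0087
  (1,β): 0.29·log₂(0.8341) = -0.0759
  (1,γ): 0.31·log₂(1.2705) = 0.1071
Sum = 0.060 bits.

0.060 bits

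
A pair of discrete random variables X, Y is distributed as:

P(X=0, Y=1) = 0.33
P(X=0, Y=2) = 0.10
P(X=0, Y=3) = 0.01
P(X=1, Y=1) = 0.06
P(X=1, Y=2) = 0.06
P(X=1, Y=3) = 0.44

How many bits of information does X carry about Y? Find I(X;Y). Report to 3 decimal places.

Marginals: p(X) = (0.4400, 0.5600), p(Y) = (0.3900, 0.1600, 0.4500).
I(X;Y) = H(X) + H(Y) − H(X,Y).
H(X) = 0.9896, H(Y) = 1.4712, H(X,Y) = 1.9347.
I(X;Y) = 0.9896 + 1.4712 − 1.9347 = 0.526 bits.

0.526 bits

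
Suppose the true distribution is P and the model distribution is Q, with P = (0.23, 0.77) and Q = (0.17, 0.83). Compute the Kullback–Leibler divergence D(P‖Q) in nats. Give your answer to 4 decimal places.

0.0117 nats

D(P‖Q) = Σ p·ln(p/q).
  0.23·ln(0.23/0.17) = 0.06952
  0.77·ln(0.77/0.83) = -0.05778
D(P‖Q) = 0.0117 nats.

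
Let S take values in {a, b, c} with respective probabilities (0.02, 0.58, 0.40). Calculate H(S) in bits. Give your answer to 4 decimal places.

1.0975 bits

H(S) = −Σ p·log₂ p.
  −(0.02)·log₂(0.02) = 0.11288
  −(0.58)·log₂(0.58) = 0.45581
  −(0.40)·log₂(0.40) = 0.52877
Sum: 0.11288 + 0.45581 + 0.52877 = 1.0975 bits.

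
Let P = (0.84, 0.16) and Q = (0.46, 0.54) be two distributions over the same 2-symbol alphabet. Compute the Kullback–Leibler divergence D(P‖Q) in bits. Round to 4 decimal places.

0.4490 bits

D(P‖Q) = Σ p·log₂(p/q).
  0.84·log₂(0.84/0.46) = 0.72975
  0.16·log₂(0.16/0.54) = -0.28078
D(P‖Q) = 0.4490 bits.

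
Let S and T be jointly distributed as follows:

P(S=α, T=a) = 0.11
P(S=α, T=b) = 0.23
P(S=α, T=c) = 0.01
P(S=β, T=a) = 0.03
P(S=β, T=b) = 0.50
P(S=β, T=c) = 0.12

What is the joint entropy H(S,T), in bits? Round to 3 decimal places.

1.923 bits

H(S,T) = −Σ p(x,y)·log₂ p(x,y) over all 6 cells.
  cell (α,a): −0.11·log₂0.11 = 0.3503
  cell (α,b): −0.23·log₂0.23 = 0.4877
  cell (α,c): −0.01·log₂0.01 = 0.0664
  cell (β,a): −0.03·log₂0.03 = 0.1518
  cell (β,b): −0.50·log₂0.50 = 0.5000
  cell (β,c): −0.12·log₂0.12 = 0.3671
Sum = 1.923 bits.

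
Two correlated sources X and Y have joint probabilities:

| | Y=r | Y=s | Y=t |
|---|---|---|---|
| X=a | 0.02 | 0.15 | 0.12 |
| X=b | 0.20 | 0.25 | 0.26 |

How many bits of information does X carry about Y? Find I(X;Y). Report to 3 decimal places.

Marginals: p(X) = (0.2900, 0.7100), p(Y) = (0.2200, 0.4000, 0.3800).
I(X;Y) = Σ p(x,y)·log₂[p(x,y)/(p(x)p(y))].
  (a,r): 0.02·log₂(0.3135) = -0.0335
  (a,s): 0.15·log₂(1.2931) = 0.0556
  (a,t): 0.12·log₂(1.0889) = 0.0147
  (b,r): 0.20·log₂(1.2804) = 0.0713
  (b,s): 0.25·log₂(0.8803) = -0.0460
  (b,t): 0.26·log₂(0.9637) = -0.0139
Sum = 0.048 bits.

0.048 bits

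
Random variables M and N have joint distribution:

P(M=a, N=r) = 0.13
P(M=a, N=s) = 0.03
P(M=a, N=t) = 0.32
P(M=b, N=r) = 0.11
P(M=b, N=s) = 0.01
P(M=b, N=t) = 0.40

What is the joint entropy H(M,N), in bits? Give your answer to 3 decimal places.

2.006 bits

H(M,N) = −Σ p(x,y)·log₂ p(x,y) over all 6 cells.
  cell (a,r): −0.13·log₂0.13 = 0.3826
  cell (a,s): −0.03·log₂0.03 = 0.1518
  cell (a,t): −0.32·log₂0.32 = 0.5260
  cell (b,r): −0.11·log₂0.11 = 0.3503
  cell (b,s): −0.01·log₂0.01 = 0.0664
  cell (b,t): −0.40·log₂0.40 = 0.5288
Sum = 2.006 bits.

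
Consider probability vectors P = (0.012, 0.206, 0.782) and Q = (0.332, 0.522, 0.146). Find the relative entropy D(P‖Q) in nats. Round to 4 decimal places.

1.0810 nats

D(P‖Q) = Σ p·ln(p/q).
  0.012·ln(0.012/0.332) = -0.03984
  0.206·ln(0.206/0.522) = -0.19154
  0.782·ln(0.782/0.146) = 1.31239
D(P‖Q) = 1.0810 nats.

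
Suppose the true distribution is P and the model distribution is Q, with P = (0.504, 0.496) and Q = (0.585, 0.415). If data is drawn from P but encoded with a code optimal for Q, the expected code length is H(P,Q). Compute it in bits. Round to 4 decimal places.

1.0192 bits

H(P,Q) = −Σ p·log₂ q.
  −0.504·log₂(0.585) = 0.38984
  −0.496·log₂(0.415) = 0.62933
H(P,Q) = 1.0192 bits.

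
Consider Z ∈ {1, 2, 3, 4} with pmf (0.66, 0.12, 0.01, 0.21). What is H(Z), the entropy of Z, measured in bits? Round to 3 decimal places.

1.302 bits

H(Z) = −Σ p·log₂ p.
  −(0.66)·log₂(0.66) = 0.3956
  −(0.12)·log₂(0.12) = 0.3671
  −(0.01)·log₂(0.01) = 0.0664
  −(0.21)·log₂(0.21) = 0.4728
Sum: 0.3956 + 0.3671 + 0.0664 + 0.4728 = 1.302 bits.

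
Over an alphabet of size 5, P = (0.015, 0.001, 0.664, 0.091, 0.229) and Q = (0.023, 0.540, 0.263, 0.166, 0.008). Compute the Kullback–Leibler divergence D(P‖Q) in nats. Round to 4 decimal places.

1.3157 nats

D(P‖Q) = Σ p·ln(p/q).
  0.015·ln(0.015/0.023) = -0.00641
  0.001·ln(0.001/0.540) = -0.00629
  0.664·ln(0.664/0.263) = 0.61495
  0.091·ln(0.091/0.166) = -0.05470
  0.229·ln(0.229/0.008) = 0.76813
D(P‖Q) = 1.3157 nats.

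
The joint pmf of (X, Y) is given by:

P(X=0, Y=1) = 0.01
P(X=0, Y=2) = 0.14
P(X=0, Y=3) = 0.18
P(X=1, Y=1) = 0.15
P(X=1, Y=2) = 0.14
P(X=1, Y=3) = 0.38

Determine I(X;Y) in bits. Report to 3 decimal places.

0.074 bits

Marginals: p(X) = (0.3300, 0.6700), p(Y) = (0.1600, 0.2800, 0.5600).
I(X;Y) = H(X) + H(Y) − H(X,Y).
H(X) = 0.9149, H(Y) = 1.4057, H(X,Y) = 2.2470.
I(X;Y) = 0.9149 + 1.4057 − 2.2470 = 0.074 bits.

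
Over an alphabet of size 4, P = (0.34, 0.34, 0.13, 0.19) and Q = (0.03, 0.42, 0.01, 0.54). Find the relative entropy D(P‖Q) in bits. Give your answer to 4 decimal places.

D(P‖Q) = Σ p·log₂(p/q).
  0.34·log₂(0.34/0.03) = 1.19085
  0.34·log₂(0.34/0.42) = -0.10365
  0.13·log₂(0.13/0.01) = 0.48106
  0.19·log₂(0.19/0.54) = -0.28632
D(P‖Q) = 1.2819 bits.

1.2819 bits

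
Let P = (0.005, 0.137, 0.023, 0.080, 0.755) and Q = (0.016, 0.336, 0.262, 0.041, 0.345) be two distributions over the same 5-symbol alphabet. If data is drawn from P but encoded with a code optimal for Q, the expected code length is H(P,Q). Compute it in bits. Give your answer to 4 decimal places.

1.8177 bits

H(P,Q) = −Σ p·log₂ q.
  −0.005·log₂(0.016) = 0.02983
  −0.137·log₂(0.336) = 0.21556
  −0.023·log₂(0.262) = 0.04444
  −0.080·log₂(0.041) = 0.36866
  −0.755·log₂(0.345) = 1.15918
H(P,Q) = 1.8177 bits.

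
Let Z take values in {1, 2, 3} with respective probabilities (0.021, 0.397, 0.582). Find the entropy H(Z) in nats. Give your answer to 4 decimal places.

H(Z) = −Σ p·ln p.
  −(0.021)·ln(0.021) = 0.08113
  −(0.397)·ln(0.397) = 0.36676
  −(0.582)·ln(0.582) = 0.31503
Sum: 0.08113 + 0.36676 + 0.31503 = 0.7629 nats.

0.7629 nats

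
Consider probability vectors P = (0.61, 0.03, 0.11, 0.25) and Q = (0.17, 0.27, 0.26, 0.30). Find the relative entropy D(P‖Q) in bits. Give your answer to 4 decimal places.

D(P‖Q) = Σ p·log₂(p/q).
  0.61·log₂(0.61/0.17) = 1.12440
  0.03·log₂(0.03/0.27) = -0.09510
  0.11·log₂(0.11/0.26) = -0.13651
  0.25·log₂(0.25/0.30) = -0.06576
D(P‖Q) = 0.8270 bits.

0.8270 bits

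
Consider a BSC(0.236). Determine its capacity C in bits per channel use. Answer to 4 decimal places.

Binary symmetric channel: C = 1 − h₂(ε) where h₂ is the binary entropy function.
h₂(0.236) = −0.236·log₂0.236 − 0.764·log₂0.764 = 0.7883.
C = 1 − 0.7883 = 0.2117 bits per channel use.

0.2117 bits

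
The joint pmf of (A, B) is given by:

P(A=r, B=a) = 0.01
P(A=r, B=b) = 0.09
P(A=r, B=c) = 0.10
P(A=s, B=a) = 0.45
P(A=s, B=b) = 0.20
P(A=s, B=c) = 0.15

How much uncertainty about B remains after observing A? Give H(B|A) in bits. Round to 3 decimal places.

Chain rule: H(B|A) = H(A,B) − H(A).
Marginals: p(A) = (0.2000, 0.8000), p(B) = (0.4600, 0.2900, 0.2500).
H(A,B) = 2.1046 bits; H(A) = 0.7219 bits.
H(B|A) = 2.1046 − 0.7219 = 1.383 bits.

1.383 bits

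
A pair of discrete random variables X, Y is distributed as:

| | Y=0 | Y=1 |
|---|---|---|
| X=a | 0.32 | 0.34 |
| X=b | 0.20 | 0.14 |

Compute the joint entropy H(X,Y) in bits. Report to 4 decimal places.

H(X,Y) = −Σ p(x,y)·log₂ p(x,y) over all 4 cells.
  cell (a,0): −0.32·log₂0.32 = 0.52603
  cell (a,1): −0.34·log₂0.34 = 0.52917
  cell (b,0): −0.20·log₂0.20 = 0.46439
  cell (b,1): −0.14·log₂0.14 = 0.39711
Sum = 1.9167 bits.

1.9167 bits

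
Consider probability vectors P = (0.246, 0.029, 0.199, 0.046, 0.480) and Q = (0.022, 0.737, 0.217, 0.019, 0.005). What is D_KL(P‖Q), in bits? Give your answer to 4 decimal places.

D(P‖Q) = Σ p·log₂(p/q).
  0.246·log₂(0.246/0.022) = 0.85684
  0.029·log₂(0.029/0.737) = -0.13536
  0.199·log₂(0.199/0.217) = -0.02486
  0.046·log₂(0.046/0.019) = 0.05868
  0.480·log₂(0.480/0.005) = 3.16078
D(P‖Q) = 3.9161 bits.

3.9161 bits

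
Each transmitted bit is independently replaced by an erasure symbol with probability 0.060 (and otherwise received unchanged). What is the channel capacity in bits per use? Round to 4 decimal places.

Binary erasure channel: capacity C = 1 − ε.
C = 1 − 0.060 = 0.9400 bits per channel use.

0.9400 bits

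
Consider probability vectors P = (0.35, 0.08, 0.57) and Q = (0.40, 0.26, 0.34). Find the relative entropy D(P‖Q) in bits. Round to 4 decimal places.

D(P‖Q) = Σ p·log₂(p/q).
  0.35·log₂(0.35/0.40) = -0.06743
  0.08·log₂(0.08/0.26) = -0.13604
  0.57·log₂(0.57/0.34) = 0.42489
D(P‖Q) = 0.2214 bits.

0.2214 bits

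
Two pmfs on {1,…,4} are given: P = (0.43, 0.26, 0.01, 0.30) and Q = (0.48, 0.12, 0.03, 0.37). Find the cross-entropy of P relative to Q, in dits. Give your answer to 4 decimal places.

0.5212 dits

H(P,Q) = −Σ p·log₁₀ q.
  −0.43·log₁₀(0.48) = 0.13707
  −0.26·log₁₀(0.12) = 0.23941
  −0.01·log₁₀(0.03) = 0.01523
  −0.30·log₁₀(0.37) = 0.12954
H(P,Q) = 0.5212 dits.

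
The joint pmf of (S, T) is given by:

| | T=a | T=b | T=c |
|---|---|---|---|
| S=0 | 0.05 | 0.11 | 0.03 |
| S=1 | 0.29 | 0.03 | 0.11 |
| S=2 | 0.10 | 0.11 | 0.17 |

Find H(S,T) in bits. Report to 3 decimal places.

H(S,T) = −Σ p(x,y)·log₂ p(x,y) over all 9 cells.
  cell (0,a): −0.05·log₂0.05 = 0.2161
  cell (0,b): −0.11·log₂0.11 = 0.3503
  cell (0,c): −0.03·log₂0.03 = 0.1518
  cell (1,a): −0.29·log₂0.29 = 0.5179
  cell (1,b): −0.03·log₂0.03 = 0.1518
  cell (1,c): −0.11·log₂0.11 = 0.3503
  cell (2,a): −0.10·log₂0.10 = 0.3322
  cell (2,b): −0.11·log₂0.11 = 0.3503
  cell (2,c): −0.17·log₂0.17 = 0.4346
Sum = 2.855 bits.

2.855 bits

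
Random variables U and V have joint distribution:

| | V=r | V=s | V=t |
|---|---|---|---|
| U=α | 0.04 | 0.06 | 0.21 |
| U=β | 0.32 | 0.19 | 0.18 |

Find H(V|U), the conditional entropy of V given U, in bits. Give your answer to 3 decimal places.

Marginals: p(U) = (0.3100, 0.6900), p(V) = (0.3600, 0.2500, 0.3900).
H(V|U) = Σ p(U) · H(V|U=·).
  U=α: p=0.3100, H(V|U=α) = 1.2204
  U=β: p=0.6900, H(V|U=β) = 1.5322
Weighted sum = 1.436 bits.

1.436 bits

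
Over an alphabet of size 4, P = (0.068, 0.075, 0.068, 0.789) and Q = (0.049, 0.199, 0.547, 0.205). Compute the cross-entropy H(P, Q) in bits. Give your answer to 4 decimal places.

H(P,Q) = −Σ p·log₂ q.
  −0.068·log₂(0.049) = 0.29587
  −0.075·log₂(0.199) = 0.17469
  −0.068·log₂(0.547) = 0.05919
  −0.789·log₂(0.205) = 1.80389
H(P,Q) = 2.3336 bits.

2.3336 bits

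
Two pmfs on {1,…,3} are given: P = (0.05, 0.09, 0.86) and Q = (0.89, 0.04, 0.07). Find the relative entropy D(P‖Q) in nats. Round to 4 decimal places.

2.0863 nats

D(P‖Q) = Σ p·ln(p/q).
  0.05·ln(0.05/0.89) = -0.14396
  0.09·ln(0.09/0.04) = 0.07298
  0.86·ln(0.86/0.07) = 2.15726
D(P‖Q) = 2.0863 nats.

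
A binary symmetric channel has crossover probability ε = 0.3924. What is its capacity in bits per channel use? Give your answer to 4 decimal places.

Binary symmetric channel: C = 1 − h₂(ε) where h₂ is the binary entropy function.
h₂(0.3924) = −0.3924·log₂0.3924 − 0.6076·log₂0.6076 = 0.9663.
C = 1 − 0.9663 = 0.0337 bits per channel use.

0.0337 bits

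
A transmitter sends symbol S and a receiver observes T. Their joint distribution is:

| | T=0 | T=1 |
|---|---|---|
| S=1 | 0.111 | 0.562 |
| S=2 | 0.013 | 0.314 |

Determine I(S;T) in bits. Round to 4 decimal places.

0.0271 bits

Marginals: p(S) = (0.6730, 0.3270), p(T) = (0.1240, 0.8760).
I(S;T) = Σ p(x,y)·log₂[p(x,y)/(p(x)p(y))].
  (1,0): 0.111·log₂(1.3301) = 0.04568
  (1,1): 0.562·log₂(0.9533) = -0.03880
  (2,0): 0.013·log₂(0.3206) = -0.02133
  (2,1): 0.314·log₂(1.0962) = 0.04160
Sum = 0.0271 bits.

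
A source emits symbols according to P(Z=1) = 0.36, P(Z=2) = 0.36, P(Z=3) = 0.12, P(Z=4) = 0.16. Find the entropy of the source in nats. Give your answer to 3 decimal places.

1.283 nats

H(Z) = −Σ p·ln p.
  −(0.36)·ln(0.36) = 0.3678
  −(0.36)·ln(0.36) = 0.3678
  −(0.12)·ln(0.12) = 0.2544
  −(0.16)·ln(0.16) = 0.2932
Sum: 0.3678 + 0.3678 + 0.2544 + 0.2932 = 1.283 nats.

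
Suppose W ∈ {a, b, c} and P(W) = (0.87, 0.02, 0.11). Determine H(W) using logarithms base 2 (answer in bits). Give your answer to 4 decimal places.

H(W) = −Σ p·log₂ p.
  −(0.87)·log₂(0.87) = 0.17479
  −(0.02)·log₂(0.02) = 0.11288
  −(0.11)·log₂(0.11) = 0.35029
Sum: 0.17479 + 0.11288 + 0.35029 = 0.6380 bits.

0.6380 bits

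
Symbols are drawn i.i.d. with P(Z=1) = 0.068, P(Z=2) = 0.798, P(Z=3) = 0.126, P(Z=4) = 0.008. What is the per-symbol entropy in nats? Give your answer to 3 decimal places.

0.662 nats

H(Z) = −Σ p·ln p.
  −(0.068)·ln(0.068) = 0.1828
  −(0.798)·ln(0.798) = 0.1801
  −(0.126)·ln(0.126) = 0.2610
  −(0.008)·ln(0.008) = 0.0386
Sum: 0.1828 + 0.1801 + 0.2610 + 0.0386 = 0.662 nats.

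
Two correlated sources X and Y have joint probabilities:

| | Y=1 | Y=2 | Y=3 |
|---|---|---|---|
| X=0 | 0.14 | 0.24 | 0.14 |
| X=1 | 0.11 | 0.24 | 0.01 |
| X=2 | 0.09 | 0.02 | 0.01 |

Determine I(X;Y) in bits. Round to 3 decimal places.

0.149 bits

Marginals: p(X) = (0.5200, 0.3600, 0.1200), p(Y) = (0.3400, 0.5000, 0.1600).
I(X;Y) = H(X) + H(Y) − H(X,Y).
H(X) = 1.3883, H(Y) = 1.4522, H(X,Y) = 2.6912.
I(X;Y) = 1.3883 + 1.4522 − 2.6912 = 0.149 bits.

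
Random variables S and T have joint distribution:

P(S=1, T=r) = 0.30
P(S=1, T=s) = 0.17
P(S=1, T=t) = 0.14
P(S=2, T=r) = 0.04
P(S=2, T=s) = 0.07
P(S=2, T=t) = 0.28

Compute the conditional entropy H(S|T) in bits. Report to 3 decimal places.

0.772 bits

Marginals: p(S) = (0.6100, 0.3900), p(T) = (0.3400, 0.2400, 0.4200).
H(S|T) = Σ p(T) · H(S|T=·).
  T=r: p=0.3400, H(S|T=r) = 0.5226
  T=s: p=0.2400, H(S|T=s) = 0.8709
  T=t: p=0.4200, H(S|T=t) = 0.9183
Weighted sum = 0.772 bits.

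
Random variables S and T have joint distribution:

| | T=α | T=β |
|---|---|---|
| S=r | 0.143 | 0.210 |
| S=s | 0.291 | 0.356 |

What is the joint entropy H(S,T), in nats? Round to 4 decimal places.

H(S,T) = −Σ p(x,y)·ln p(x,y) over all 4 cells.
  cell (r,α): −0.143·ln0.143 = 0.27812
  cell (r,β): −0.210·ln0.210 = 0.32774
  cell (s,α): −0.291·ln0.291 = 0.35922
  cell (s,β): −0.356·ln0.356 = 0.36769
Sum = 1.3328 nats.

1.3328 nats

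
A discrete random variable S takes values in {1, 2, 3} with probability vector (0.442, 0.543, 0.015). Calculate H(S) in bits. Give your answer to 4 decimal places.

H(S) = −Σ p·log₂ p.
  −(0.442)·log₂(0.442) = 0.52062
  −(0.543)·log₂(0.543) = 0.47837
  −(0.015)·log₂(0.015) = 0.09088
Sum: 0.52062 + 0.47837 + 0.09088 = 1.0899 bits.

1.0899 bits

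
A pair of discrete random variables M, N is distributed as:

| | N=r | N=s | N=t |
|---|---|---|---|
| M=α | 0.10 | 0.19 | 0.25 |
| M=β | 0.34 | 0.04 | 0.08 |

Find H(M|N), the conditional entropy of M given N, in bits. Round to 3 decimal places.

0.757 bits

Chain rule: H(M|N) = H(M,N) − H(N).
Marginals: p(M) = (0.5400, 0.4600), p(N) = (0.4400, 0.2300, 0.3300).
H(M,N) = 2.2939 bits; H(N) = 1.5366 bits.
H(M|N) = 2.2939 − 1.5366 = 0.757 bits.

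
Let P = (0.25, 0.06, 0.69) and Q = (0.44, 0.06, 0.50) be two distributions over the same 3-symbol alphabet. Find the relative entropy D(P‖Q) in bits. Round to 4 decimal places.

D(P‖Q) = Σ p·log₂(p/q).
  0.25·log₂(0.25/0.44) = -0.20389
  0.06·log₂(0.06/0.06) = 0.00000
  0.69·log₂(0.69/0.50) = 0.32062
D(P‖Q) = 0.1167 bits.

0.1167 bits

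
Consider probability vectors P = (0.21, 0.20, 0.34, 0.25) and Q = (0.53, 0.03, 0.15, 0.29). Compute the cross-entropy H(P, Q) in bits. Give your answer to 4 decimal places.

H(P,Q) = −Σ p·log₂ q.
  −0.21·log₂(0.53) = 0.19235
  −0.20·log₂(0.03) = 1.01178
  −0.34·log₂(0.15) = 0.93057
  −0.25·log₂(0.29) = 0.44647
H(P,Q) = 2.5812 bits.

2.5812 bits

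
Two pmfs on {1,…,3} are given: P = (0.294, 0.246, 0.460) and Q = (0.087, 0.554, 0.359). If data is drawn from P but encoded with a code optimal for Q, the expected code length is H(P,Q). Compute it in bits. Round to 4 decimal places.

H(P,Q) = −Σ p·log₂ q.
  −0.294·log₂(0.087) = 1.03572
  −0.246·log₂(0.554) = 0.20960
  −0.460·log₂(0.359) = 0.67985
H(P,Q) = 1.9252 bits.

1.9252 bits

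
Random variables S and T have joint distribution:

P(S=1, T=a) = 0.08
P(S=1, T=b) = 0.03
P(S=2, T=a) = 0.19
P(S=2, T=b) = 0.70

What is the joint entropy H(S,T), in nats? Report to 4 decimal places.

H(S,T) = −Σ p(x,y)·ln p(x,y) over all 4 cells.
  cell (1,a): −0.08·ln0.08 = 0.20206
  cell (1,b): −0.03·ln0.03 = 0.10520
  cell (2,a): −0.19·ln0.19 = 0.31554
  cell (2,b): −0.70·ln0.70 = 0.24967
Sum = 0.8725 nats.

0.8725 nats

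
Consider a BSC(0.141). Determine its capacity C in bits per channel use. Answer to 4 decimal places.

0.4131 bits

Binary symmetric channel: C = 1 − h₂(ε) where h₂ is the binary entropy function.
h₂(0.141) = −0.141·log₂0.141 − 0.859·log₂0.859 = 0.5869.
C = 1 − 0.5869 = 0.4131 bits per channel use.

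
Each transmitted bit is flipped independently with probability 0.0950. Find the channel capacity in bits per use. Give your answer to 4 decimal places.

0.5471 bits

Binary symmetric channel: C = 1 − h₂(ε) where h₂ is the binary entropy function.
h₂(0.0950) = −0.0950·log₂0.0950 − 0.9050·log₂0.9050 = 0.4529.
C = 1 − 0.4529 = 0.5471 bits per channel use.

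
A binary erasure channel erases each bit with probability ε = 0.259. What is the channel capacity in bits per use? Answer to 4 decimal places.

0.7410 bits

Binary erasure channel: capacity C = 1 − ε.
C = 1 − 0.259 = 0.7410 bits per channel use.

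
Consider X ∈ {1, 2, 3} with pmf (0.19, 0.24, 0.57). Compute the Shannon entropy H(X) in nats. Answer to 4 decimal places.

0.9785 nats

H(X) = −Σ p·ln p.
  −(0.19)·ln(0.19) = 0.31554
  −(0.24)·ln(0.24) = 0.34251
  −(0.57)·ln(0.57) = 0.32041
Sum: 0.31554 + 0.34251 + 0.32041 = 0.9785 nats.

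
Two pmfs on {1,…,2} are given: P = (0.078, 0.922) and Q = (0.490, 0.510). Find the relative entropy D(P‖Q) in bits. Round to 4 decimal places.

0.5808 bits

D(P‖Q) = Σ p·log₂(p/q).
  0.078·log₂(0.078/0.490) = -0.20680
  0.922·log₂(0.922/0.510) = 0.78764
D(P‖Q) = 0.5808 bits.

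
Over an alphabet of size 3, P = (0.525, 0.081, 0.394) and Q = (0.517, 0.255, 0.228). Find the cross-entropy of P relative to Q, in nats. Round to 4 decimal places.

1.0395 nats

H(P,Q) = −Σ p·ln q.
  −0.525·ln(0.517) = 0.34635
  −0.081·ln(0.255) = 0.11069
  −0.394·ln(0.228) = 0.58249
H(P,Q) = 1.0395 nats.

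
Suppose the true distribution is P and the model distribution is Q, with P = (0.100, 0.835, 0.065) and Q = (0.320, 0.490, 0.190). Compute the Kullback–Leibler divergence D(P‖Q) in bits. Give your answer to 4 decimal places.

0.3737 bits

D(P‖Q) = Σ p·log₂(p/q).
  0.100·log₂(0.100/0.320) = -0.16781
  0.835·log₂(0.835/0.490) = 0.64211
  0.065·log₂(0.065/0.190) = -0.10059
D(P‖Q) = 0.3737 bits.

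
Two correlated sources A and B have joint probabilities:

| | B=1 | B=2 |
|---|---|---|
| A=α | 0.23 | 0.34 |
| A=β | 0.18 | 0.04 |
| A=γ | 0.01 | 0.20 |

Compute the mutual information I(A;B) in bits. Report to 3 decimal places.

Marginals: p(A) = (0.5700, 0.2200, 0.2100), p(B) = (0.4200, 0.5800).
I(A;B) = Σ p(x,y)·log₂[p(x,y)/(p(x)p(y))].
  (α,1): 0.23·log₂(0.9607) = -0.0133
  (α,2): 0.34·log₂(1.0284) = 0.0138
  (β,1): 0.18·log₂(1.9481) = 0.1732
  (β,2): 0.04·log₂(0.3135) = -0.0669
  (γ,1): 0.01·log₂(0.1134) = -0.0314
  (γ,2): 0.20·log₂(1.6420) = 0.1431
Sum = 0.218 bits.

0.218 bits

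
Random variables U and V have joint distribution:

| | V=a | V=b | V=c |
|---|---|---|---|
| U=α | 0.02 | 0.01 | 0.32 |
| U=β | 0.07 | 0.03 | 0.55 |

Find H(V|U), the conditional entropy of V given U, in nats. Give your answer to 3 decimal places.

0.462 nats

Marginals: p(U) = (0.3500, 0.6500), p(V) = (0.0900, 0.0400, 0.8700).
H(V|U) = Σ p(U) · H(V|U=·).
  U=α: p=0.3500, H(V|U=α) = 0.3471
  U=β: p=0.6500, H(V|U=β) = 0.5233
Weighted sum = 0.462 nats.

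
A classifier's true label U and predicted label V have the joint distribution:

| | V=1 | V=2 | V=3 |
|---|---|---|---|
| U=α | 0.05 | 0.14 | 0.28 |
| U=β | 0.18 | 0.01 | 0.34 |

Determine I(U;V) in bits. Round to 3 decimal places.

Marginals: p(U) = (0.4700, 0.5300), p(V) = (0.2300, 0.1500, 0.6200).
I(U;V) = Σ p(x,y)·log₂[p(x,y)/(p(x)p(y))].
  (α,1): 0.05·log₂(0.4625) = -0.0556
  (α,2): 0.14·log₂(1.9858) = 0.1386
  (α,3): 0.28·log₂(0.9609) = -0.0161
  (β,1): 0.18·log₂(1.4766) = 0.1012
  (β,2): 0.01·log₂(0.1258) = -0.0299
  (β,3): 0.34·log₂(1.0347) = 0.0167
Sum = 0.155 bits.

0.155 bits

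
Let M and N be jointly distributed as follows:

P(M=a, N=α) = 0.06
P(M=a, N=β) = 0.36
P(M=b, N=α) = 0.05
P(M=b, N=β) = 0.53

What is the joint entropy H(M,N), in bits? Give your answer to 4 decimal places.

H(M,N) = −Σ p(x,y)·log₂ p(x,y) over all 4 cells.
  cell (a,α): −0.06·log₂0.06 = 0.24353
  cell (a,β): −0.36·log₂0.36 = 0.53062
  cell (b,α): −0.05·log₂0.05 = 0.21610
  cell (b,β): −0.53·log₂0.53 = 0.48545
Sum = 1.4757 bits.

1.4757 bits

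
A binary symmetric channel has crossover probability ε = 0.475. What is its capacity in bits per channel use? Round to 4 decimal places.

Binary symmetric channel: C = 1 − h₂(ε) where h₂ is the binary entropy function.
h₂(0.475) = −0.475·log₂0.475 − 0.525·log₂0.525 = 0.9982.
C = 1 − 0.9982 = 0.0018 bits per channel use.

0.0018 bits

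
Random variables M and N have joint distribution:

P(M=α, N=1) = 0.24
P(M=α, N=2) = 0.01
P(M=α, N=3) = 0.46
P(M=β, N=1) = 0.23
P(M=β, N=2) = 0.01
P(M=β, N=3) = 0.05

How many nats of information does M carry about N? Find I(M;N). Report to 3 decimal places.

0.099 nats

Marginals: p(M) = (0.7100, 0.2900), p(N) = (0.4700, 0.0200, 0.5100).
I(M;N) = H(M) + H(N) − H(M,N).
H(M) = 0.6022, H(N) = 0.7765, H(M,N) = 1.2796.
I(M;N) = 0.6022 + 0.7765 − 1.2796 = 0.099 nats.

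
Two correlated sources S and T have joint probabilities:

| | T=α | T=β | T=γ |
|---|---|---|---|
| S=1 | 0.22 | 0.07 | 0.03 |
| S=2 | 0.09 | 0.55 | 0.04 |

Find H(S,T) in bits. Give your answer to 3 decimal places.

H(S,T) = −Σ p(x,y)·log₂ p(x,y) over all 6 cells.
  cell (1,α): −0.22·log₂0.22 = 0.4806
  cell (1,β): −0.07·log₂0.07 = 0.2686
  cell (1,γ): −0.03·log₂0.03 = 0.1518
  cell (2,α): −0.09·log₂0.09 = 0.3127
  cell (2,β): −0.55·log₂0.55 = 0.4744
  cell (2,γ): −0.04·log₂0.04 = 0.1858
Sum = 1.874 bits.

1.874 bits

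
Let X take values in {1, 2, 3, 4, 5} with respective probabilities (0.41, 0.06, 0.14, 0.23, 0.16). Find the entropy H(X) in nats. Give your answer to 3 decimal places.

1.441 nats

H(X) = −Σ p·ln p.
  −(0.41)·ln(0.41) = 0.3656
  −(0.06)·ln(0.06) = 0.1688
  −(0.14)·ln(0.14) = 0.2753
  −(0.23)·ln(0.23) = 0.3380
  −(0.16)·ln(0.16) = 0.2932
Sum: 0.3656 + 0.1688 + 0.2753 + 0.3380 + 0.2932 = 1.441 nats.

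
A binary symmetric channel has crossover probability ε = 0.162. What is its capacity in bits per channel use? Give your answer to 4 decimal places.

Binary symmetric channel: C = 1 − h₂(ε) where h₂ is the binary entropy function.
h₂(0.162) = −0.162·log₂0.162 − 0.838·log₂0.838 = 0.6391.
C = 1 − 0.6391 = 0.3609 bits per channel use.

0.3609 bits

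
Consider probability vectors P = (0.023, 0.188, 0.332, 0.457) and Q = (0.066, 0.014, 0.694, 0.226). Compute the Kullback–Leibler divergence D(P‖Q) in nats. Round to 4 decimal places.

0.5411 nats

D(P‖Q) = Σ p·ln(p/q).
  0.023·ln(0.023/0.066) = -0.02425
  0.188·ln(0.188/0.014) = 0.48831
  0.332·ln(0.332/0.694) = -0.24480
  0.457·ln(0.457/0.226) = 0.32180
D(P‖Q) = 0.5411 nats.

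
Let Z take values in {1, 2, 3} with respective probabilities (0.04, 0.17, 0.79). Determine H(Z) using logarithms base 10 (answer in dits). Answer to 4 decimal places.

0.2676 dits

H(Z) = −Σ p·log₁₀ p.
  −(0.04)·log₁₀(0.04) = 0.05592
  −(0.17)·log₁₀(0.17) = 0.13082
  −(0.79)·log₁₀(0.79) = 0.08087
Sum: 0.05592 + 0.13082 + 0.08087 = 0.2676 dits.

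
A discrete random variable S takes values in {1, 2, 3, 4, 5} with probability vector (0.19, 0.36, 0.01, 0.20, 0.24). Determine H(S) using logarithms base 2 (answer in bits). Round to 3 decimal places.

2.011 bits

H(S) = −Σ p·log₂ p.
  −(0.19)·log₂(0.19) = 0.4552
  −(0.36)·log₂(0.36) = 0.5306
  −(0.01)·log₂(0.01) = 0.0664
  −(0.20)·log₂(0.20) = 0.4644
  −(0.24)·log₂(0.24) = 0.4941
Sum: 0.4552 + 0.5306 + 0.0664 + 0.4644 + 0.4941 = 2.011 bits.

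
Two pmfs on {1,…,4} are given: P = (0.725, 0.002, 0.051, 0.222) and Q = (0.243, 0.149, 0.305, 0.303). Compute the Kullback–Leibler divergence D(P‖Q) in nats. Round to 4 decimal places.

0.6236 nats

D(P‖Q) = Σ p·ln(p/q).
  0.725·ln(0.725/0.243) = 0.79250
  0.002·ln(0.002/0.149) = -0.00862
  0.051·ln(0.051/0.305) = -0.09121
  0.222·ln(0.222/0.303) = -0.06905
D(P‖Q) = 0.6236 nats.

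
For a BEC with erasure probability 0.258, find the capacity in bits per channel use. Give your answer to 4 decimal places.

Binary erasure channel: capacity C = 1 − ε.
C = 1 − 0.258 = 0.7420 bits per channel use.

0.7420 bits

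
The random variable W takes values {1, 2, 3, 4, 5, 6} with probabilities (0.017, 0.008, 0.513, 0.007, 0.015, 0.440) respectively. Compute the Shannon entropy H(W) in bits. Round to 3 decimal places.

H(W) = −Σ p·log₂ p.
  −(0.017)·log₂(0.017) = 0.0999
  −(0.008)·log₂(0.008) = 0.0557
  −(0.513)·log₂(0.513) = 0.4940
  −(0.007)·log₂(0.007) = 0.0501
  −(0.015)·log₂(0.015) = 0.0909
  −(0.440)·log₂(0.440) = 0.5211
Sum: 0.0999 + 0.0557 + 0.4940 + 0.0501 + 0.0909 + 0.5211 = 1.312 bits.

1.312 bits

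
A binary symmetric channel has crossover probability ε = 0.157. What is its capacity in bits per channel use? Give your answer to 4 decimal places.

Binary symmetric channel: C = 1 − h₂(ε) where h₂ is the binary entropy function.
h₂(0.157) = −0.157·log₂0.157 − 0.843·log₂0.843 = 0.6271.
C = 1 − 0.6271 = 0.3729 bits per channel use.

0.3729 bits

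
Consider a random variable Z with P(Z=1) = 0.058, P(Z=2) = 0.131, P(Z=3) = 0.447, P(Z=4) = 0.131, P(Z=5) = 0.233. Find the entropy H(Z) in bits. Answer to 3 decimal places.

2.015 bits

H(Z) = −Σ p·log₂ p.
  −(0.058)·log₂(0.058) = 0.2383
  −(0.131)·log₂(0.131) = 0.3841
  −(0.447)·log₂(0.447) = 0.5193
  −(0.131)·log₂(0.131) = 0.3841
  −(0.233)·log₂(0.233) = 0.4897
Sum: 0.2383 + 0.3841 + 0.5193 + 0.3841 + 0.4897 = 2.015 bits.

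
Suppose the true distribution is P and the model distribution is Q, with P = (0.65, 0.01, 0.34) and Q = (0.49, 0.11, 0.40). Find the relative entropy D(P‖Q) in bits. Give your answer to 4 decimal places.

0.1507 bits

D(P‖Q) = Σ p·log₂(p/q).
  0.65·log₂(0.65/0.49) = 0.26498
  0.01·log₂(0.01/0.11) = -0.03459
  0.34·log₂(0.34/0.40) = -0.07972
D(P‖Q) = 0.1507 bits.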